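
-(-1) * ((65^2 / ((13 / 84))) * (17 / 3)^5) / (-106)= -6460349350 / 4293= -1504856.59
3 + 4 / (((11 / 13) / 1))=85 / 11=7.73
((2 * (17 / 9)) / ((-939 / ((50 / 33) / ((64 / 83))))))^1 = -35275 / 4462128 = -0.01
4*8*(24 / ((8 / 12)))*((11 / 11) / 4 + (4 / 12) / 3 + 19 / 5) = 23968 / 5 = 4793.60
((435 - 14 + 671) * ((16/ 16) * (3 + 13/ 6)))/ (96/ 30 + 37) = 28210/ 201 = 140.35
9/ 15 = 3/ 5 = 0.60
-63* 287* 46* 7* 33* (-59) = 11335593654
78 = 78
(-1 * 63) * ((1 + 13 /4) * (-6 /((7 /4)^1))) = 918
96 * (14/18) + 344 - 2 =1250/3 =416.67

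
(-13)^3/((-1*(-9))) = -2197/9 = -244.11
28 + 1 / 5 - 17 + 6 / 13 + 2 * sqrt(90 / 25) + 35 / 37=6 * sqrt(10) / 5 + 30321 / 2405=16.40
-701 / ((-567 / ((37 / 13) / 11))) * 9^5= 18908073 / 1001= 18889.18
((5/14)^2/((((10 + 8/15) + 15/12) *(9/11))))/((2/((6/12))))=1375/415716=0.00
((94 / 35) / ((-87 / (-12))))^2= 141376 / 1030225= 0.14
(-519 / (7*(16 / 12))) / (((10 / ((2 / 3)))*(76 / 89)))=-46191 / 10640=-4.34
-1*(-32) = 32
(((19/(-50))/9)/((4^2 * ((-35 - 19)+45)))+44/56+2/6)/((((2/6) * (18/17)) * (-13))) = -8631461/35380800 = -0.24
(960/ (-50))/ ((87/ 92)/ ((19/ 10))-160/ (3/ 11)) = 251712/ 7684675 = 0.03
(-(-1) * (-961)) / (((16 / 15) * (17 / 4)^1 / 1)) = -14415 / 68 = -211.99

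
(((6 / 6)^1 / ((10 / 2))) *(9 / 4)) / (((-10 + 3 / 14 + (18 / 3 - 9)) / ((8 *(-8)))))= 2016 / 895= 2.25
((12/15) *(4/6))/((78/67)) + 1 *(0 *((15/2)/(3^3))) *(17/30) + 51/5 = 1247/117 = 10.66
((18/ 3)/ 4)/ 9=1/ 6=0.17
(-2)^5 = -32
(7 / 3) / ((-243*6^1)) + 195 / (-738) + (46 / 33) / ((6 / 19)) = 4091635 / 986337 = 4.15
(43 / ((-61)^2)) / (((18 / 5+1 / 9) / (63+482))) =1054575 / 621407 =1.70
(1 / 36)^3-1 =-46655 / 46656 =-1.00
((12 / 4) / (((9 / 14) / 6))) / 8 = 7 / 2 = 3.50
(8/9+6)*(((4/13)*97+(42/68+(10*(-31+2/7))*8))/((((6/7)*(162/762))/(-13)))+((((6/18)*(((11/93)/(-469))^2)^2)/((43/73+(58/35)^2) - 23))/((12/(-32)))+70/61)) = 26233302732459098301829353189275/21996747599393301766218684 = 1192599.16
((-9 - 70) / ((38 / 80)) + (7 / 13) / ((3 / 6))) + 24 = -34886 / 247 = -141.24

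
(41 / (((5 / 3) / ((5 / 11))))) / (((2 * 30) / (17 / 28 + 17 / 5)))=2091 / 2800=0.75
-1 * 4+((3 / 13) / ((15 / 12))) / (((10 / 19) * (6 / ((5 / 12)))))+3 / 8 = -5617 / 1560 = -3.60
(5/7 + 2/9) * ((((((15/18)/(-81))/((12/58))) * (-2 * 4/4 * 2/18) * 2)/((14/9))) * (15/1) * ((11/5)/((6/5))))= 470525/1285956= 0.37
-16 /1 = -16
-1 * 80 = -80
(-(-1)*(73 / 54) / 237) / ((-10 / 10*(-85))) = 73 / 1087830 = 0.00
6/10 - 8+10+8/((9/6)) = 119/15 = 7.93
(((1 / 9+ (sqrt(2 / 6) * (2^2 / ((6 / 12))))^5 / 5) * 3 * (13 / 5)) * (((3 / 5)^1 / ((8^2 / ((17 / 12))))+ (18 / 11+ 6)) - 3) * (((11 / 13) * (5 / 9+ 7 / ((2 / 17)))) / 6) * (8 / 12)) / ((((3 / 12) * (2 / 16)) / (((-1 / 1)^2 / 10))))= 70769827 / 972000+ 72468302848 * sqrt(3) / 455625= 275559.85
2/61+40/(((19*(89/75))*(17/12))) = 1.29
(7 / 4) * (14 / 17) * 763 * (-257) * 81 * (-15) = 11674277685 / 34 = 343361108.38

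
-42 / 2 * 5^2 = -525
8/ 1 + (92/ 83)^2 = 63576/ 6889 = 9.23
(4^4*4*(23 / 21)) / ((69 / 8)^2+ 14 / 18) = 4521984 / 303079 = 14.92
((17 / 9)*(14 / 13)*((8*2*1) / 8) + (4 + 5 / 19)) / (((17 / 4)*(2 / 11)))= 407462 / 37791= 10.78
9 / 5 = 1.80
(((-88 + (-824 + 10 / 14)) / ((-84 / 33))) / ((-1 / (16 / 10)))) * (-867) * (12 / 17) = 85886856 / 245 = 350558.60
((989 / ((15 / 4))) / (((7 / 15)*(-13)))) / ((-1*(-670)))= -1978 / 30485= -0.06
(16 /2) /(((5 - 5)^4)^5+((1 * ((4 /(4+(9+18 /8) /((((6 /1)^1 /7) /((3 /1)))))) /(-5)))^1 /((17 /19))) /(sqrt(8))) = -29495 * sqrt(2) /38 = -1097.69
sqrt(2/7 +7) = 2.70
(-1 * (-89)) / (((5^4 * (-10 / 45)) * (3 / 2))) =-0.43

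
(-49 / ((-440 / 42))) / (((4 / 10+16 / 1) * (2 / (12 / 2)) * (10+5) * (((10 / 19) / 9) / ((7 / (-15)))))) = -410571 / 902000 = -0.46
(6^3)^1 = 216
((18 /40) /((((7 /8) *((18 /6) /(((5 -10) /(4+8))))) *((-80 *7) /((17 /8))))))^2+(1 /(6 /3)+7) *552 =16285925376289 /3933798400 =4140.00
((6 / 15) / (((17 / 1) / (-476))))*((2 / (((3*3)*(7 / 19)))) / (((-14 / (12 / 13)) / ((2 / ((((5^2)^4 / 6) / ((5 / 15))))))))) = 2432 / 533203125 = 0.00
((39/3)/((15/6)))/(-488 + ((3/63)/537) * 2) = -146601/13757935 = -0.01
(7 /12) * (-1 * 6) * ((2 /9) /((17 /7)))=-49 /153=-0.32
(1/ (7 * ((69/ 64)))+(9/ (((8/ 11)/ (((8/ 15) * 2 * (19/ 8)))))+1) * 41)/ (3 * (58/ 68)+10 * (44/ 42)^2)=4574534097/ 46673210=98.01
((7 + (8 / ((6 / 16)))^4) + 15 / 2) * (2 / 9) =33556781 / 729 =46031.25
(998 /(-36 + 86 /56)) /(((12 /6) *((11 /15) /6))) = -251496 /2123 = -118.46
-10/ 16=-5/ 8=-0.62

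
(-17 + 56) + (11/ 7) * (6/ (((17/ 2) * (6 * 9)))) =41791/ 1071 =39.02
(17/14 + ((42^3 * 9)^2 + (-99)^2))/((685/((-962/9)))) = -2994014386899887/43155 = -69378157499.71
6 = 6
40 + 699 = 739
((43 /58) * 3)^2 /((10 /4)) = 16641 /8410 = 1.98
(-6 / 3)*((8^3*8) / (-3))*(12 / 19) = 32768 / 19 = 1724.63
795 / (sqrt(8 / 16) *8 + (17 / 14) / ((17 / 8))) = -5565 / 388 + 38955 *sqrt(2) / 388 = 127.64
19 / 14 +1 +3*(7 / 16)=411 / 112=3.67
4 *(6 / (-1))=-24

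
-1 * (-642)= 642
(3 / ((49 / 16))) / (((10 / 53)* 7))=1272 / 1715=0.74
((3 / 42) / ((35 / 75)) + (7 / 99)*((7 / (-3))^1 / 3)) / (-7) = -8563 / 611226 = -0.01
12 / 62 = 6 / 31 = 0.19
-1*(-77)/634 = 77/634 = 0.12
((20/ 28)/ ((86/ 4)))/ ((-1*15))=-2/ 903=-0.00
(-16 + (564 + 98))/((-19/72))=-2448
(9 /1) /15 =3 /5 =0.60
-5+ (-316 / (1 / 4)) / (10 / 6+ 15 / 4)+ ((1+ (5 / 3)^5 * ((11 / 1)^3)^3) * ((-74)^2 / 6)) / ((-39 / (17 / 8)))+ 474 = -428722785983415227 / 284310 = -1507941282344.68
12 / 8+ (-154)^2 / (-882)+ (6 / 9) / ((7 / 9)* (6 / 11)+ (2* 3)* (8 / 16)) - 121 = -297359 / 2034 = -146.19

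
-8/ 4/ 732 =-1/ 366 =-0.00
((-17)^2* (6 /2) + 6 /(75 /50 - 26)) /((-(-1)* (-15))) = -14157 /245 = -57.78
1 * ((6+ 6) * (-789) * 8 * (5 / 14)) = -189360 / 7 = -27051.43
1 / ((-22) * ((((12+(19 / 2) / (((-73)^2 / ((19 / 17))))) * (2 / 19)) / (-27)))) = 46474209 / 47841046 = 0.97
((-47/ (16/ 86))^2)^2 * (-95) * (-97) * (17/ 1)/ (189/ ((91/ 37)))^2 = 108045154582.84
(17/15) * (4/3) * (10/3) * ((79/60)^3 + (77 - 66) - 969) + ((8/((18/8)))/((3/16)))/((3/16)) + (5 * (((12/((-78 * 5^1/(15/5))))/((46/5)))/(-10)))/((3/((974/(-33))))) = -11300024923393/2397681000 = -4712.90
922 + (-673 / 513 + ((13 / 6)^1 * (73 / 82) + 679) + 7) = 135336163 / 84132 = 1608.62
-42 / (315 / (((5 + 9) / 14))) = -2 / 15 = -0.13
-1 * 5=-5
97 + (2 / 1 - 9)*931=-6420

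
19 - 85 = -66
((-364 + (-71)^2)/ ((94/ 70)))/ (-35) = -4677/ 47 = -99.51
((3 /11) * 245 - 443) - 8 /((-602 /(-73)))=-1248750 /3311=-377.15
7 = 7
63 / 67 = 0.94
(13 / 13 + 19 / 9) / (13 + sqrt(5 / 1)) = 91 / 369-7 * sqrt(5) / 369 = 0.20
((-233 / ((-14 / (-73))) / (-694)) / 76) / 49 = 17009 / 36182384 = 0.00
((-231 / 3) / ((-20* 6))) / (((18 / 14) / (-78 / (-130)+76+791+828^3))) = 84991978379 / 300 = 283306594.60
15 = 15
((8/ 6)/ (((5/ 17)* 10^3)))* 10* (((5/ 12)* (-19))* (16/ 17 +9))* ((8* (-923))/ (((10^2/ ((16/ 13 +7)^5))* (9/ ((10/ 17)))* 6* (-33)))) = -18920422847143/ 5759646750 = -3285.00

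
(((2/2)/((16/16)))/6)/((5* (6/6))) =1/30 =0.03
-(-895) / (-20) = -179 / 4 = -44.75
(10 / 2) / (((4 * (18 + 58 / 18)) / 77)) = 3465 / 764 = 4.54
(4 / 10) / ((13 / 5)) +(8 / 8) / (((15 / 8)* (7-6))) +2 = 524 / 195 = 2.69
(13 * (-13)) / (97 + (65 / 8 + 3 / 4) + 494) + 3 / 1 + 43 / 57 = 949922 / 273543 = 3.47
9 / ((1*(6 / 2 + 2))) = 9 / 5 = 1.80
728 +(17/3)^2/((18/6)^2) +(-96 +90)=58771/81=725.57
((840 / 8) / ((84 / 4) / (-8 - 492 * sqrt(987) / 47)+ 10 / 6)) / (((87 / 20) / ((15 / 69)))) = 325458000 * sqrt(987) / 84748177579+ 266966364000 / 84748177579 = 3.27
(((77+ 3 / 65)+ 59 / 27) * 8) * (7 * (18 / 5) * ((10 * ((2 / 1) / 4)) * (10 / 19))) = 31147424 / 741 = 42034.31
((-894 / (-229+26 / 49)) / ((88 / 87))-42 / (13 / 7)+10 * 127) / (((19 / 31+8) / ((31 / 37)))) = 7699964039653 / 63260571660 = 121.72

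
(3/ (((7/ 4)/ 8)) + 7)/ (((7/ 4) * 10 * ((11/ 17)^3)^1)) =284954/ 65219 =4.37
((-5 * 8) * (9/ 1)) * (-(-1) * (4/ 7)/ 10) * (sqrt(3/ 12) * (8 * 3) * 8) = -13824/ 7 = -1974.86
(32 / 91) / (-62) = -16 / 2821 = -0.01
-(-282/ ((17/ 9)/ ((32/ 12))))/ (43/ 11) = 74448/ 731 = 101.84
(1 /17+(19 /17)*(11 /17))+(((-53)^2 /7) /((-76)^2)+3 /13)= 164397173 /151903024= 1.08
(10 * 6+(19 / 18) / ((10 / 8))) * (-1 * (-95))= 52022 / 9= 5780.22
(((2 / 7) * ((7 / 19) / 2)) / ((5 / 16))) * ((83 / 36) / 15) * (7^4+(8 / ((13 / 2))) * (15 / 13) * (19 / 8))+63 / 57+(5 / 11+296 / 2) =5049706378 / 23841675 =211.80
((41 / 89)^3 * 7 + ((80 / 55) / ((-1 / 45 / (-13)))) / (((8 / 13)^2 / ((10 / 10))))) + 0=69717987853 / 31018636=2247.62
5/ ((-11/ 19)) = -95/ 11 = -8.64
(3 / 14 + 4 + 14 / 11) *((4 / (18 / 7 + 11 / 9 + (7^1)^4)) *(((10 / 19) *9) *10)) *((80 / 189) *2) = 3120000 / 8524901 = 0.37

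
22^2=484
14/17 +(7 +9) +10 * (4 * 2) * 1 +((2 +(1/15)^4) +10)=93656267/860625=108.82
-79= -79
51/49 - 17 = -782/49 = -15.96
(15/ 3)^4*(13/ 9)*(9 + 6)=40625/ 3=13541.67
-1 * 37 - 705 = -742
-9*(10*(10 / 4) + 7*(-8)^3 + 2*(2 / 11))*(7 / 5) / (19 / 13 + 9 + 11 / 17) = 4036.41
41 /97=0.42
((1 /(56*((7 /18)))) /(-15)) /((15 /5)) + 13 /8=3183 /1960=1.62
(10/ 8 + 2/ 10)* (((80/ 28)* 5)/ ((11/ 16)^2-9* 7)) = -37120/ 112049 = -0.33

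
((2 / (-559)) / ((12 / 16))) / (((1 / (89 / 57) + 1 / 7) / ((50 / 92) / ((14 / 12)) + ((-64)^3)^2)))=-984681382156819 / 2352831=-418509184.11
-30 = -30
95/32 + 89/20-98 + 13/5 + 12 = -75.98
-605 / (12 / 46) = -13915 / 6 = -2319.17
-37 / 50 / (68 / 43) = -1591 / 3400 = -0.47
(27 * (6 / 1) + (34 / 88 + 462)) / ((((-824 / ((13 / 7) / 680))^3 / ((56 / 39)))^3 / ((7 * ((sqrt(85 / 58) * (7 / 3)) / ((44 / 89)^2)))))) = -1050379442287097 * sqrt(4930) / 10216881602207316621080812131139870252314304815562752000000000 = -0.00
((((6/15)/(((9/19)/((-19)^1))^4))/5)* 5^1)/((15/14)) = 475539765148/492075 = 966396.92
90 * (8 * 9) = 6480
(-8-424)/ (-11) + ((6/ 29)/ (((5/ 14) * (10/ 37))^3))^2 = 119623337150556636/ 2258544921875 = 52964.78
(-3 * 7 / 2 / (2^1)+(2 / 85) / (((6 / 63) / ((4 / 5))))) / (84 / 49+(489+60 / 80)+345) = -20041 / 3317975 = -0.01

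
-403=-403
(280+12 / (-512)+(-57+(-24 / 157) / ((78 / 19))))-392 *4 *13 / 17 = -4335157531 / 4441216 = -976.12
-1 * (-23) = 23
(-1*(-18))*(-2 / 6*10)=-60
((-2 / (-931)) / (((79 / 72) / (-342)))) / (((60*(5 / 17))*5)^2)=-5202 / 60484375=-0.00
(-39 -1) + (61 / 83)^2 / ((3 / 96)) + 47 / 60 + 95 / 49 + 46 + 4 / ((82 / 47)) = 23499622627 / 830400060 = 28.30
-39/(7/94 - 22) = 1222/687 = 1.78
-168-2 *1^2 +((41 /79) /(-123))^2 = -9548729 /56169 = -170.00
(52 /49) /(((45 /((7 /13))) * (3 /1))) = 4 /945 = 0.00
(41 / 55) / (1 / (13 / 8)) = 533 / 440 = 1.21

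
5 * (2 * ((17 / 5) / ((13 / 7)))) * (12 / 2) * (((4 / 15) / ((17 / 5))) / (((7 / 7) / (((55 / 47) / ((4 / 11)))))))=16940 / 611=27.73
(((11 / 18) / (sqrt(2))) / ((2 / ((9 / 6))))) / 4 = 0.08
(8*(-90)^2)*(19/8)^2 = 731025/2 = 365512.50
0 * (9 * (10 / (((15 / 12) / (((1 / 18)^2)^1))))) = 0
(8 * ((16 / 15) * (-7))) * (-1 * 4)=3584 / 15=238.93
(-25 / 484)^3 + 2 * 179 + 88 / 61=2485966821979 / 6916174144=359.44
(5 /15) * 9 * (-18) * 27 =-1458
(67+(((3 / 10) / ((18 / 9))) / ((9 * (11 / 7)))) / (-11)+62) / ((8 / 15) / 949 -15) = -888769817 / 103342228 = -8.60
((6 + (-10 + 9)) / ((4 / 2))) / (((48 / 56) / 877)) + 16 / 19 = 583397 / 228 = 2558.76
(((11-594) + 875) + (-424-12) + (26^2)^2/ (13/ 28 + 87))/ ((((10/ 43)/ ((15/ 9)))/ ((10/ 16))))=167198405/ 7347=22757.37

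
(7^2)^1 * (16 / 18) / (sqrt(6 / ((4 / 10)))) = 392 * sqrt(15) / 135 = 11.25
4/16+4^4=1025/4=256.25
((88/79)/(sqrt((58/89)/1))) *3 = 132 *sqrt(5162)/2291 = 4.14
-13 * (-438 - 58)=6448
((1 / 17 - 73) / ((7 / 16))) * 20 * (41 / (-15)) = 3253760 / 357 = 9114.17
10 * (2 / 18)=10 / 9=1.11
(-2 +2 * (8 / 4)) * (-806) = -1612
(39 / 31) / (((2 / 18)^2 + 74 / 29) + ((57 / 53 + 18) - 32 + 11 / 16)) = -77686128 / 597310139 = -0.13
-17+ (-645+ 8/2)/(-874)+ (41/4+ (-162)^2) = 45863995/1748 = 26237.98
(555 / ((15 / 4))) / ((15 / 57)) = 2812 / 5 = 562.40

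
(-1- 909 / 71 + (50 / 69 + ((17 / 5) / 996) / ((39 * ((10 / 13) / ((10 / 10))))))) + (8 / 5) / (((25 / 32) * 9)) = -15675707323 / 1219851000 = -12.85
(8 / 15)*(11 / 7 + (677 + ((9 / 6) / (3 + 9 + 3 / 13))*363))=2146132 / 5565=385.65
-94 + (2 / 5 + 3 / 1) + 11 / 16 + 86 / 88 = -78263 / 880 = -88.94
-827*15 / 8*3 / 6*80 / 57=-20675 / 19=-1088.16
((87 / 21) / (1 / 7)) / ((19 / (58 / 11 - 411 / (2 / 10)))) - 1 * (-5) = -652818 / 209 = -3123.53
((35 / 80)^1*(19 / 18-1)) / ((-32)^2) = 7 / 294912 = 0.00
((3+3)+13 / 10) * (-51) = -3723 / 10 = -372.30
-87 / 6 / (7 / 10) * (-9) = 1305 / 7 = 186.43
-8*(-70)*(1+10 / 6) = 4480 / 3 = 1493.33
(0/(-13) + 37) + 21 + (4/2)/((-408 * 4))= 47327/816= 58.00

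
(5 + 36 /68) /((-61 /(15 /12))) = -235 /2074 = -0.11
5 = 5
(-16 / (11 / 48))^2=589824 / 121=4874.58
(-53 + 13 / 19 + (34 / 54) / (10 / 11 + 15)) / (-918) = 4693097 / 82413450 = 0.06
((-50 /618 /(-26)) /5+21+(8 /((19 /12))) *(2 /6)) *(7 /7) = 3462749 /152646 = 22.68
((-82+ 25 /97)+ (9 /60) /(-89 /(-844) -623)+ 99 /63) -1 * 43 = -73279796034 /594943195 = -123.17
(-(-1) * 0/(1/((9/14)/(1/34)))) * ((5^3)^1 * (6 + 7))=0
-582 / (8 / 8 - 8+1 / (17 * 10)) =83.21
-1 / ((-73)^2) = -0.00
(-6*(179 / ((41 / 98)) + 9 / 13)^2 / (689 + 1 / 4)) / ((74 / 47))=-9808601498300 / 9659878267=-1015.40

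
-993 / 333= -331 / 111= -2.98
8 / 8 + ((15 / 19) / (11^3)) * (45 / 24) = 202537 / 202312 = 1.00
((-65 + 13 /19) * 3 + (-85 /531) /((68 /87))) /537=-2598283 /7223724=-0.36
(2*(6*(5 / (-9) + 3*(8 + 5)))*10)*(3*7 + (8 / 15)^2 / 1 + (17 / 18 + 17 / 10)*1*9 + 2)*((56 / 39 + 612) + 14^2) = 925706093056 / 5265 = 175822619.76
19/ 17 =1.12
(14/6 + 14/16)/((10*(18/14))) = 539/2160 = 0.25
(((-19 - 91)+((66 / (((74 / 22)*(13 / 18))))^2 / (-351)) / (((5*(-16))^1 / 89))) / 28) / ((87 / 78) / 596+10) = -482476550446 / 1255044351015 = -0.38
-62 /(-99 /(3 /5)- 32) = 62 /197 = 0.31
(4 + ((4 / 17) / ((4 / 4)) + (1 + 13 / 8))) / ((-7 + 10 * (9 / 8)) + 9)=933 / 1802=0.52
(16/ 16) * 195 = 195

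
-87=-87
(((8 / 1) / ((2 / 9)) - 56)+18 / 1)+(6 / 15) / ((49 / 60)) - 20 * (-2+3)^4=-1054 / 49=-21.51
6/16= 3/8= 0.38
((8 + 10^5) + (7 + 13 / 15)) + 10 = 1500388 / 15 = 100025.87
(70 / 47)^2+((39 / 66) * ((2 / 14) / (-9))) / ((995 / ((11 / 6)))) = 3685849283 / 1661653980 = 2.22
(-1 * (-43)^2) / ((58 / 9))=-16641 / 58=-286.91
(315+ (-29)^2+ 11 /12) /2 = 13883 /24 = 578.46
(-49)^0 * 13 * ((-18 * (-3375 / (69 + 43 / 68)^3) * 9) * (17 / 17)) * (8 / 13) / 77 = 11002604544 / 65394415471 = 0.17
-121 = -121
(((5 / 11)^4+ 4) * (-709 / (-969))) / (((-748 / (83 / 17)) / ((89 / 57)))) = -309995462387 / 10283001344748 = -0.03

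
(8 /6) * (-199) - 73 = -1015 /3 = -338.33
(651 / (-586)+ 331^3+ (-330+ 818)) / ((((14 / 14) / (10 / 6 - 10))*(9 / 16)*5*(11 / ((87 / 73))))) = -2739068591320 / 235279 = -11641789.50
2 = 2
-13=-13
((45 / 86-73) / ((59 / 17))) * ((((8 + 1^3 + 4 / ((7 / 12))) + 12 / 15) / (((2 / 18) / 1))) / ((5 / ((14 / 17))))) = -32704551 / 63425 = -515.64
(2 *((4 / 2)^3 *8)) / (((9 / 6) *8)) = 32 / 3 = 10.67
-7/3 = -2.33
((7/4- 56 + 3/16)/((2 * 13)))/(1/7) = -6055/416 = -14.56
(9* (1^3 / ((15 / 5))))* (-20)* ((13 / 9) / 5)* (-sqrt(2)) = 52* sqrt(2) / 3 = 24.51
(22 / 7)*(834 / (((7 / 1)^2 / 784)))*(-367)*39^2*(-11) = 1802588838336 / 7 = 257512691190.86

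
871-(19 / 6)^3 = 181277 / 216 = 839.25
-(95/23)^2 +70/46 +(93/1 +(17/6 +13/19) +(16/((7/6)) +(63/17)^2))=13227945923/121999038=108.43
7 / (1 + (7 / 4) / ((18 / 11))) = 504 / 149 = 3.38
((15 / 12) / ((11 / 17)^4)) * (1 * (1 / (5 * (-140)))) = -83521 / 8198960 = -0.01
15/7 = 2.14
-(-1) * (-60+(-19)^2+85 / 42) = 12727 / 42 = 303.02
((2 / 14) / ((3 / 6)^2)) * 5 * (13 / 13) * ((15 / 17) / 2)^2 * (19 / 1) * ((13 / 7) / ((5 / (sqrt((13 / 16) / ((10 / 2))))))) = 11115 * sqrt(65) / 56644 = 1.58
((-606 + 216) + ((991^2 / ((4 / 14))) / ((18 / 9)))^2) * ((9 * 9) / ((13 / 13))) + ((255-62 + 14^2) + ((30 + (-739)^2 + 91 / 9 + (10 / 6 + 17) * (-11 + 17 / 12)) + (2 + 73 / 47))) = 1619258125946748967 / 6768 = 239252087167072.84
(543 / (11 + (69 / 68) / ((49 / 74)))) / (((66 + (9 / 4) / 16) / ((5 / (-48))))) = -354760 / 5198871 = -0.07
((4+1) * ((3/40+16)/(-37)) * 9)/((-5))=5787/1480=3.91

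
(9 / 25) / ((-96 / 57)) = -171 / 800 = -0.21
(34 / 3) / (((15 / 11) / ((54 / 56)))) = 8.01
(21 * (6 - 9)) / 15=-21 / 5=-4.20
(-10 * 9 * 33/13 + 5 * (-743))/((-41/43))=2204395/533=4135.83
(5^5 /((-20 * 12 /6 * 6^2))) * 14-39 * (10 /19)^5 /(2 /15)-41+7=-27167913829 /356558256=-76.19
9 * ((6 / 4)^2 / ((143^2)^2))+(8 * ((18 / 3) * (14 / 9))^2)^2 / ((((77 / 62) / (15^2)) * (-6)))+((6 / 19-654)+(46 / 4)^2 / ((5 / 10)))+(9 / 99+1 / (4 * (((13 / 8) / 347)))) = -12583190195379889145 / 858067605252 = -14664567.36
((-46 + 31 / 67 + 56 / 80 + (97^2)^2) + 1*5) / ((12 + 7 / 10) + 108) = 59314591579 / 80869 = 733465.13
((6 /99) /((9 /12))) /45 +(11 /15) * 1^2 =0.74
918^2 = 842724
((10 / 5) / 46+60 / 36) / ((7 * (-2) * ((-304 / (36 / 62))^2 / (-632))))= 125847 / 446834248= 0.00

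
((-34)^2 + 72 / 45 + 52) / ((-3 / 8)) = -16128 / 5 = -3225.60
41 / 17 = 2.41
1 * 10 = 10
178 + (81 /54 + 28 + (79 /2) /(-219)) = 45403 /219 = 207.32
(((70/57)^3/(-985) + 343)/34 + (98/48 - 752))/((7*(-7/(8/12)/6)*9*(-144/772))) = -708504346072517/19692951007464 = -35.98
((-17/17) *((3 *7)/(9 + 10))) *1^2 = -21/19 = -1.11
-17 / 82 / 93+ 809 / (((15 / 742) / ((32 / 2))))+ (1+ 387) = 24429301171 / 38130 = 640684.53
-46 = -46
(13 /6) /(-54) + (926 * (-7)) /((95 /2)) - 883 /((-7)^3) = -1413960113 /10557540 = -133.93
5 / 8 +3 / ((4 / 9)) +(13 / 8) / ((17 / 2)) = 1029 / 136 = 7.57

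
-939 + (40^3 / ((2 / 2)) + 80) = 63141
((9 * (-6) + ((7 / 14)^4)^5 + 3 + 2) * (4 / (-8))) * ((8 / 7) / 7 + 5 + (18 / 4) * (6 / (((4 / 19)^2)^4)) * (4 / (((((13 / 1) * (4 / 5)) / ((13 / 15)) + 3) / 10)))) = 457138258.54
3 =3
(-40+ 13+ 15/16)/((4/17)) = -110.77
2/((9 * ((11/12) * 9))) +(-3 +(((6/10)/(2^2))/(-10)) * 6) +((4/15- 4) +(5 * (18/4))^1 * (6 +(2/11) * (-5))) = 3200147/29700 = 107.75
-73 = -73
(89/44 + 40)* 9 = 16641/44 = 378.20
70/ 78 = 35/ 39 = 0.90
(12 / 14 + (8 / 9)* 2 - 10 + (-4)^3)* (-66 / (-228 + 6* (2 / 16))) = -395648 / 19089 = -20.73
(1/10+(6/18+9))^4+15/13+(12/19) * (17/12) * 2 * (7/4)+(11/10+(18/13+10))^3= 333690044169433/33811830000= 9869.03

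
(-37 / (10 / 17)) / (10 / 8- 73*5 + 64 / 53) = 66674 / 384295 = 0.17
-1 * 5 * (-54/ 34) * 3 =405/ 17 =23.82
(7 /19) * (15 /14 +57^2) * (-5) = -227505 /38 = -5986.97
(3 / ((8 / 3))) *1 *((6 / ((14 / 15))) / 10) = 81 / 112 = 0.72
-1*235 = -235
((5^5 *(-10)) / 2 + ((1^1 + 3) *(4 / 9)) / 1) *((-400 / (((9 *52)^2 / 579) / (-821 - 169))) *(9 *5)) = -373141133750 / 507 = -735978567.55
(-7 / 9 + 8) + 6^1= 119 / 9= 13.22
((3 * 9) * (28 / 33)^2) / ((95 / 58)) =11.87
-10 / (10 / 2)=-2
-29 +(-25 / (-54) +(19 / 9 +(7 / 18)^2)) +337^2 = 36787843 / 324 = 113542.73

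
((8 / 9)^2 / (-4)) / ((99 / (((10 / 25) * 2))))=-64 / 40095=-0.00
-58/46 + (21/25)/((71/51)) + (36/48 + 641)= 104690407/163300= 641.09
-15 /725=-3 /145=-0.02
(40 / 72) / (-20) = -1 / 36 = -0.03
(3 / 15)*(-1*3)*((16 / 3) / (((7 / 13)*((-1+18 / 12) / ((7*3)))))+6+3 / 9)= -1267 / 5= -253.40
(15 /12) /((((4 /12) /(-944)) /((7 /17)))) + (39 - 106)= -25919 /17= -1524.65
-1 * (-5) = 5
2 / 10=1 / 5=0.20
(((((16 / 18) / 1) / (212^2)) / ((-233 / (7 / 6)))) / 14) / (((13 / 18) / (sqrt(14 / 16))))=-sqrt(14) / 408406128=-0.00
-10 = -10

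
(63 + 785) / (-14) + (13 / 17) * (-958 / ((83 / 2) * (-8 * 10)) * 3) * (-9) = -13142183 / 197540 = -66.53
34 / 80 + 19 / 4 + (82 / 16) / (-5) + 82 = 1723 / 20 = 86.15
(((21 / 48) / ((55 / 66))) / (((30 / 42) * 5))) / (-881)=-147 / 881000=-0.00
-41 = -41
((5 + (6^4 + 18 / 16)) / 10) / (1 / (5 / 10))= 10417 / 160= 65.11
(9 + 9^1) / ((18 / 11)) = 11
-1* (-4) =4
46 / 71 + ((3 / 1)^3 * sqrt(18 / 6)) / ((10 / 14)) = 46 / 71 + 189 * sqrt(3) / 5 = 66.12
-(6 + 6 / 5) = -36 / 5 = -7.20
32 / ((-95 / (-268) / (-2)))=-17152 / 95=-180.55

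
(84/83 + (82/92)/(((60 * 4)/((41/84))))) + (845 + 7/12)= 65163331043/76970880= 846.60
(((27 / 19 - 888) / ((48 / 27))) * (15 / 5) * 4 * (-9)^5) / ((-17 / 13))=-349132822155 / 1292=-270226642.53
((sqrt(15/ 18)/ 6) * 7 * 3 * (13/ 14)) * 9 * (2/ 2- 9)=-39 * sqrt(30)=-213.61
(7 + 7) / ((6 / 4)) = 28 / 3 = 9.33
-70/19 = -3.68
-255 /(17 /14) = -210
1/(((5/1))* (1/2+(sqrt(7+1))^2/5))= 2/21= 0.10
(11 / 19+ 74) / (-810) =-1417 / 15390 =-0.09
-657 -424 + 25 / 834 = -901529 / 834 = -1080.97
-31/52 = -0.60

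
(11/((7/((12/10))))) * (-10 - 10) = -264/7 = -37.71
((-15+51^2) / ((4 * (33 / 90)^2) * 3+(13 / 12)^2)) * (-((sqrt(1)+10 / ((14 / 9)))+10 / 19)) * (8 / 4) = -19699113600 / 1334389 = -14762.65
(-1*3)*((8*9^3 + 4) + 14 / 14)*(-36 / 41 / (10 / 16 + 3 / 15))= 8405280 / 451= 18636.98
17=17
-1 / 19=-0.05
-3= -3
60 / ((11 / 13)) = 780 / 11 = 70.91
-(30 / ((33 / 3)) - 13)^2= -12769 / 121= -105.53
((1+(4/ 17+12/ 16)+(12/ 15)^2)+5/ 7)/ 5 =39741/ 59500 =0.67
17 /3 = 5.67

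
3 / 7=0.43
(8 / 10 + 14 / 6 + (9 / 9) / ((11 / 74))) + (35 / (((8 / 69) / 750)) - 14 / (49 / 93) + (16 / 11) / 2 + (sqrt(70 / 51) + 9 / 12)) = sqrt(3570) / 51 + 261481624 / 1155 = 226392.19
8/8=1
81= 81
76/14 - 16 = -74/7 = -10.57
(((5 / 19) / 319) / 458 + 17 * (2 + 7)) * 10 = 2123592595 / 1387969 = 1530.00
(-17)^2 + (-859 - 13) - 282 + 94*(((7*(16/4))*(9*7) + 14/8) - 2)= 329855/2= 164927.50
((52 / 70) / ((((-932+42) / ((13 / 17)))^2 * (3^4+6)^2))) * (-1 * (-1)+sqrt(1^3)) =2197 / 15160880140875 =0.00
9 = 9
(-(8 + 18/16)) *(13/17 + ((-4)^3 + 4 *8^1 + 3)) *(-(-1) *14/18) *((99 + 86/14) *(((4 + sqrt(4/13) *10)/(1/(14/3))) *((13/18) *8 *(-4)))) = -4814028800 *sqrt(13)/1377-12516474880/1377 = -21694773.10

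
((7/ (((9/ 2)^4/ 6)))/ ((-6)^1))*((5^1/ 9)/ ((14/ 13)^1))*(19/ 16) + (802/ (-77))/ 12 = -3993989/ 4546773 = -0.88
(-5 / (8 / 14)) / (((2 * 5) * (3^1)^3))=-7 / 216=-0.03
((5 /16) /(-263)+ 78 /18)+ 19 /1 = 294545 /12624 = 23.33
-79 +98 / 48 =-1847 / 24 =-76.96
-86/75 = -1.15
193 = 193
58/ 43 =1.35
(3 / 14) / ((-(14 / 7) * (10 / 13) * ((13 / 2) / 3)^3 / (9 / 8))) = -729 / 47320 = -0.02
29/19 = 1.53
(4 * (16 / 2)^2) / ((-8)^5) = -1 / 128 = -0.01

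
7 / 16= 0.44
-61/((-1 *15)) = 61/15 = 4.07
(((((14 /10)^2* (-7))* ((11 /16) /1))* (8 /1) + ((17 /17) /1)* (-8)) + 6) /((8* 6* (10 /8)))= -1291 /1000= -1.29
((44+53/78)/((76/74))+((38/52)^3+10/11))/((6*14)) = 493736423/925692768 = 0.53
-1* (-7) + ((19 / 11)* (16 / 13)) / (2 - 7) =4701 / 715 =6.57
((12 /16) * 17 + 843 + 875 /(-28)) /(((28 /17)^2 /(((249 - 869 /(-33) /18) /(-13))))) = -6445487525 /1100736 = -5855.62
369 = 369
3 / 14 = 0.21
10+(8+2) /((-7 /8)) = -1.43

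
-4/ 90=-2/ 45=-0.04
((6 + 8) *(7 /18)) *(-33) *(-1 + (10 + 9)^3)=-1232154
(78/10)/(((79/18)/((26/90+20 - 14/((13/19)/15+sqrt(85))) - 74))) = -325348286289/3408828275 - 39913965 * sqrt(85)/136353131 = -98.14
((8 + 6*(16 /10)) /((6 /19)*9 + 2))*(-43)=-17974 /115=-156.30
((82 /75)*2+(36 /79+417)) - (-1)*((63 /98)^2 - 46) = 374.06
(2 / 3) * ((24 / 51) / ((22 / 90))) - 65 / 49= -395 / 9163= -0.04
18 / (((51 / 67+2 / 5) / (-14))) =-84420 / 389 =-217.02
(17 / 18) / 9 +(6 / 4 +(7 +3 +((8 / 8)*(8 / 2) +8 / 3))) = 1480 / 81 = 18.27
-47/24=-1.96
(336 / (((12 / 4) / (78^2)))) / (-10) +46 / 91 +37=-30986999 / 455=-68103.29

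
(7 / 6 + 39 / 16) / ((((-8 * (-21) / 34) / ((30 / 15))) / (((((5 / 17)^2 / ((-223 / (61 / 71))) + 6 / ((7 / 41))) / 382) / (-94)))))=-194732368471 / 136392948349056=-0.00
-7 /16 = -0.44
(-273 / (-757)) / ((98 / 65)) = 2535 / 10598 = 0.24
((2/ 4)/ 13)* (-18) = -0.69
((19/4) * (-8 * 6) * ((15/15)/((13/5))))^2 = 7689.94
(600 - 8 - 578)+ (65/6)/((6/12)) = 107/3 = 35.67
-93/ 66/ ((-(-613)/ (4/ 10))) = -31/ 33715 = -0.00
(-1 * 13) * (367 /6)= -4771 /6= -795.17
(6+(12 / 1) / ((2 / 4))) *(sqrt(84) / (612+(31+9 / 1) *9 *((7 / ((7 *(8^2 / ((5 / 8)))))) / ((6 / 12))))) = 640 *sqrt(21) / 6603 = 0.44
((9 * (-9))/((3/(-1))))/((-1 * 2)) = -27/2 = -13.50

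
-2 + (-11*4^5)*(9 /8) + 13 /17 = -215445 /17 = -12673.24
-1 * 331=-331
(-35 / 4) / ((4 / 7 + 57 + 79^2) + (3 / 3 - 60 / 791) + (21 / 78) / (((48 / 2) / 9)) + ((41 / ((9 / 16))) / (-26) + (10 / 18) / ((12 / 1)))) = -5552820 / 3996024667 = -0.00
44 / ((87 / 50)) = 2200 / 87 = 25.29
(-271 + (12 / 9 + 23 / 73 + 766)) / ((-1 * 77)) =-15538 / 2409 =-6.45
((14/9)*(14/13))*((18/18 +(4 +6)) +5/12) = 6713/351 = 19.13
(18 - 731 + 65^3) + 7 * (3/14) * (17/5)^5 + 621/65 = 22311500673/81250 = 274603.09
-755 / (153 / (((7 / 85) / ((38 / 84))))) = -14798 / 16473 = -0.90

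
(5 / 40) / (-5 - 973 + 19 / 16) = -2 / 15629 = -0.00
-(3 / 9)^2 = -0.11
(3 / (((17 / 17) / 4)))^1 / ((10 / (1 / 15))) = 2 / 25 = 0.08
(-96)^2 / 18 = 512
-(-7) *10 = 70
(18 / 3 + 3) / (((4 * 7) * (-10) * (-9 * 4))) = 1 / 1120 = 0.00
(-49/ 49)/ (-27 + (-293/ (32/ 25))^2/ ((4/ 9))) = -4096/ 482790033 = -0.00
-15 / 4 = -3.75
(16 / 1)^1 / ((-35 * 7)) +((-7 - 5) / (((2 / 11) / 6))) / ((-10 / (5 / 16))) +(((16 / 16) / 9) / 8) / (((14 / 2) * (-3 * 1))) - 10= 61097 / 26460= 2.31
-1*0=0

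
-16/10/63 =-8/315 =-0.03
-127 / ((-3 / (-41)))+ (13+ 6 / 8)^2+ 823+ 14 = -34061 / 48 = -709.60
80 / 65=16 / 13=1.23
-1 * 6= -6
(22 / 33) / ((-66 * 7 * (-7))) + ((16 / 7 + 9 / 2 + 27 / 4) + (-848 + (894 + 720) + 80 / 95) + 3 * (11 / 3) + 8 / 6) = 292253653 / 368676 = 792.71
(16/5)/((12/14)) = 56/15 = 3.73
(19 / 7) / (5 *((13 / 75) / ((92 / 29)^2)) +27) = 2412240 / 24071971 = 0.10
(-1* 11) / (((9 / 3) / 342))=-1254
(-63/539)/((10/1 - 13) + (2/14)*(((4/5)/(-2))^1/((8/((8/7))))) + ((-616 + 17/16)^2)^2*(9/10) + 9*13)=-41287680/45460595178799494067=-0.00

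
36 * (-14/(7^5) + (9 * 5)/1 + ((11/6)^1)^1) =4048014/2401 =1685.97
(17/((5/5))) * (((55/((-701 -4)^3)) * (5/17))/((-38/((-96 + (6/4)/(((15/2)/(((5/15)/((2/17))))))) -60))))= -51293/15978359700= -0.00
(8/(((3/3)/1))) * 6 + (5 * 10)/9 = 53.56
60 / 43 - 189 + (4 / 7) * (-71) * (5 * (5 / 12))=-245732 / 903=-272.13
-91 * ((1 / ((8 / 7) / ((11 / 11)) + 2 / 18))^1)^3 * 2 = -92.30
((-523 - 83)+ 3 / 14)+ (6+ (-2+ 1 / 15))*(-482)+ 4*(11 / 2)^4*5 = 6608839 / 420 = 15735.33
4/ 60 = 1/ 15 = 0.07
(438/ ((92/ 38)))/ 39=1387/ 299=4.64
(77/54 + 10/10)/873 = 131/47142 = 0.00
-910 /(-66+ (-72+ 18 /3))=455 /66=6.89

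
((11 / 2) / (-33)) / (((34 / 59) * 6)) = -59 / 1224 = -0.05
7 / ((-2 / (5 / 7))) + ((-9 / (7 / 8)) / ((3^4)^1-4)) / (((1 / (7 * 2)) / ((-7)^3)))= 14057 / 22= 638.95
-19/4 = -4.75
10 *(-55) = -550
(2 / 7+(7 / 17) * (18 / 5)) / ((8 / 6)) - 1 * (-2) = 1979 / 595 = 3.33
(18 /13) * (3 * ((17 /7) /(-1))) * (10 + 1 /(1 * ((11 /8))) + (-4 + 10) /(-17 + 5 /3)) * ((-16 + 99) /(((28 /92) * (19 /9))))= -1793225790 /133133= -13469.43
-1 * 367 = -367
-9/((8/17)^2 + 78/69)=-59823/8986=-6.66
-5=-5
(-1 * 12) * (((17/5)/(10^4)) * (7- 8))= 51/12500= 0.00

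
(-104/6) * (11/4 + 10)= -221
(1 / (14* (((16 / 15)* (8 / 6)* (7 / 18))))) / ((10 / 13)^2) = 13689 / 62720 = 0.22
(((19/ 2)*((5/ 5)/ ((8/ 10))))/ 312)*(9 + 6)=475/ 832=0.57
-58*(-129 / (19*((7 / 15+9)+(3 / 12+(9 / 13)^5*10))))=166680853560 / 4785971161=34.83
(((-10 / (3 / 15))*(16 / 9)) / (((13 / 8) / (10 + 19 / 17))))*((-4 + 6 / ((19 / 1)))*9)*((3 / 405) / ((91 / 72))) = 6451200 / 54587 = 118.18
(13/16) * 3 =39/16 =2.44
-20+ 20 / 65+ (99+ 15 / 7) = 81.45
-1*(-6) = 6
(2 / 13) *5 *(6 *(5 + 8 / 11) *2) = 7560 / 143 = 52.87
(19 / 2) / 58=0.16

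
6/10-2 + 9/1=38/5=7.60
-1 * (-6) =6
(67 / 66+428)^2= 801739225 / 4356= 184054.00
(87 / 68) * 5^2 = 31.99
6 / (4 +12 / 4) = 6 / 7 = 0.86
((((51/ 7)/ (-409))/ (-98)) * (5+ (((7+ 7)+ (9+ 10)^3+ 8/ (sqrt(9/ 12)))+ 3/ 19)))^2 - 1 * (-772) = 906431160 * sqrt(3)/ 373928405011+ 3140506973926327/ 4059794111548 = 773.57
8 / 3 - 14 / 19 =110 / 57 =1.93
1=1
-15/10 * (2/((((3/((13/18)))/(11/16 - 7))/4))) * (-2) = -1313/36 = -36.47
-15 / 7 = -2.14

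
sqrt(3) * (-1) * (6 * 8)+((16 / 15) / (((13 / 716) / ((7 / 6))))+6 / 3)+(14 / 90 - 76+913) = 531002 / 585 - 48 * sqrt(3) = 824.56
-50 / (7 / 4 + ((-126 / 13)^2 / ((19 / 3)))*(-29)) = 642200 / 5502371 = 0.12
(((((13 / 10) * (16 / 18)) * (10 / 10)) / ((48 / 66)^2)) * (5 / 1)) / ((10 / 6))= 1573 / 240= 6.55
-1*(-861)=861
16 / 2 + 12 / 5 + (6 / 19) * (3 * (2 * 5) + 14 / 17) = 32516 / 1615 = 20.13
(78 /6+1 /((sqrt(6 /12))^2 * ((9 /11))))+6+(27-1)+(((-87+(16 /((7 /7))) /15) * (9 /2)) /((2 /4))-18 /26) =-425089 /585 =-726.65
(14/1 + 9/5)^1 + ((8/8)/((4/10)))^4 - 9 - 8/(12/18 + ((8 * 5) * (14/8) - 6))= 354933/7760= 45.74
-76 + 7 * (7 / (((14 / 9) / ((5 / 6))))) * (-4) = -181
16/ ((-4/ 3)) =-12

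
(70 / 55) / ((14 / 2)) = 2 / 11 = 0.18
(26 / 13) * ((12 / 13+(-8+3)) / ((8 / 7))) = -371 / 52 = -7.13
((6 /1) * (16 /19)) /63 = 32 /399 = 0.08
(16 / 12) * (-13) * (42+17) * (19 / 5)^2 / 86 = -553774 / 3225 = -171.71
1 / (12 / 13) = 13 / 12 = 1.08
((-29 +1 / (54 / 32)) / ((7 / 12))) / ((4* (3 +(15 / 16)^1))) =-12272 / 3969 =-3.09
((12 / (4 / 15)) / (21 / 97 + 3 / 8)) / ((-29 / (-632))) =2452160 / 1479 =1657.99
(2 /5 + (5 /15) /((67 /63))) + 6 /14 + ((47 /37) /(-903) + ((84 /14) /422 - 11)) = -23250944191 /2361656535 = -9.85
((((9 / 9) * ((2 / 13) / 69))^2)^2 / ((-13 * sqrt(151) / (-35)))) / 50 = 56 * sqrt(151) / 6354188234877015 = 0.00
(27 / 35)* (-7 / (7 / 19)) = -513 / 35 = -14.66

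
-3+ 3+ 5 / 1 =5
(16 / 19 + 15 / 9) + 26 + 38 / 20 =17333 / 570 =30.41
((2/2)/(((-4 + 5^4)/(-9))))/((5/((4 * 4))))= -0.05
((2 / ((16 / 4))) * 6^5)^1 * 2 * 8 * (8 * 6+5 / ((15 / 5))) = 3089664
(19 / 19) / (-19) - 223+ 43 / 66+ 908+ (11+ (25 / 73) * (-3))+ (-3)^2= 64497883 / 91542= 704.57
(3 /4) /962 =3 /3848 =0.00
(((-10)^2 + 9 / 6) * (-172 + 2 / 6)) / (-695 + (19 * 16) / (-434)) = 22686265 / 905802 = 25.05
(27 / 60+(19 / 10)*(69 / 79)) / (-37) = -3333 / 58460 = -0.06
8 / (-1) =-8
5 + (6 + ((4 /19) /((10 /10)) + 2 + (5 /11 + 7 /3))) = 10031 /627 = 16.00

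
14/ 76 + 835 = 31737/ 38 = 835.18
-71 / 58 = -1.22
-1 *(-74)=74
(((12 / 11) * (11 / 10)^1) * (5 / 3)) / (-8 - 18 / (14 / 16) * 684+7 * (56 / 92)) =-161 / 1133005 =-0.00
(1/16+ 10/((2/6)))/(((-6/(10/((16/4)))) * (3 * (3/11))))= -26455/1728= -15.31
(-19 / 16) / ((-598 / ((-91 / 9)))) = -133 / 6624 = -0.02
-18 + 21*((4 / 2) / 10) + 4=-49 / 5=-9.80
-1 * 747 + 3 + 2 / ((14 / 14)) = -742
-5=-5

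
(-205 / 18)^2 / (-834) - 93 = -25172113 / 270216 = -93.16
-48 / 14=-3.43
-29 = -29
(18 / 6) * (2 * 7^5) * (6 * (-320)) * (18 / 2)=-1742549760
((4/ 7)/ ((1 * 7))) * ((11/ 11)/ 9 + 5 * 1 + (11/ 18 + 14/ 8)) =269/ 441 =0.61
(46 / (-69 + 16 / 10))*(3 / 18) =-115 / 1011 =-0.11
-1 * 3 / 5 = -3 / 5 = -0.60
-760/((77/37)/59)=-1659080/77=-21546.49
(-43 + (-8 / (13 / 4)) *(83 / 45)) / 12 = -27811 / 7020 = -3.96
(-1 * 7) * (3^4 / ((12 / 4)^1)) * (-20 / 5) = 756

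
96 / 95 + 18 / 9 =286 / 95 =3.01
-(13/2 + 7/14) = -7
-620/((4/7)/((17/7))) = -2635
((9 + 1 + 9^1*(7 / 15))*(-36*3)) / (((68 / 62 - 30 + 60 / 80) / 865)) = 164493936 / 3491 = 47119.43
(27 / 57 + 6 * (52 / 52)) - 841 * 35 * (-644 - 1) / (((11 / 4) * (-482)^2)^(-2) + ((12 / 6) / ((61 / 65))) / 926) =198026097077282618835679 / 24004972011412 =8249378378.08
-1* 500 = -500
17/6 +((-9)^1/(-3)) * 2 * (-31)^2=34613/6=5768.83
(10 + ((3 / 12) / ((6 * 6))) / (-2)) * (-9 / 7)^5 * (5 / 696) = -31481865 / 124775168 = -0.25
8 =8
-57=-57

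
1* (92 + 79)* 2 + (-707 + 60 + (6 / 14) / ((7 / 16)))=-14897 / 49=-304.02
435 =435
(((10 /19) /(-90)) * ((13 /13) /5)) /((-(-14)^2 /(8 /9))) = 2 /377055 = 0.00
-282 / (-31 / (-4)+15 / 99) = -37224 / 1043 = -35.69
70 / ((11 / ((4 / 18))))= 1.41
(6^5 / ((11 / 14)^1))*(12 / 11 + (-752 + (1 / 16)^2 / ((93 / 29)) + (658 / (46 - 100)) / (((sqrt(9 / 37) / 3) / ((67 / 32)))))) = -111502682487 / 15004 - 2777418*sqrt(37) / 11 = -8967382.62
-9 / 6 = -3 / 2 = -1.50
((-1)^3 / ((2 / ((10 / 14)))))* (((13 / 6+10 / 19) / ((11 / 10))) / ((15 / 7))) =-1535 / 3762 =-0.41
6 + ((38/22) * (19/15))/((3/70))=5648/99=57.05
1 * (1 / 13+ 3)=40 / 13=3.08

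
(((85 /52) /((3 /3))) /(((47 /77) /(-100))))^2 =26773140625 /373321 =71716.14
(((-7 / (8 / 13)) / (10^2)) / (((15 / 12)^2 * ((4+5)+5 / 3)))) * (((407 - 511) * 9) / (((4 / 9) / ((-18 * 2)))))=-517.44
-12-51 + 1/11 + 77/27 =-17837/297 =-60.06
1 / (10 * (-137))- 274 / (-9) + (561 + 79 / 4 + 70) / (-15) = -12.94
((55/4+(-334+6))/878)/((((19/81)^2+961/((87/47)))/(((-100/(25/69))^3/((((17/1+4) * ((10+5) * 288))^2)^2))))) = 147841217/690951711200623165440000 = 0.00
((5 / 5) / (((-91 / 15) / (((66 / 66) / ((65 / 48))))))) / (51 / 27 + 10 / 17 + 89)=-5508 / 4139317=-0.00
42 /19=2.21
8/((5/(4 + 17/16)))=81/10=8.10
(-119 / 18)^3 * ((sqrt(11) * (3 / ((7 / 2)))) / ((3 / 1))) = -273.81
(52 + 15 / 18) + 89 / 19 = 6557 / 114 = 57.52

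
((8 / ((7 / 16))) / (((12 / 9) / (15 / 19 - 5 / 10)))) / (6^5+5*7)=528 / 1038863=0.00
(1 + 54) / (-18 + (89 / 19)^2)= 19855 / 1423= 13.95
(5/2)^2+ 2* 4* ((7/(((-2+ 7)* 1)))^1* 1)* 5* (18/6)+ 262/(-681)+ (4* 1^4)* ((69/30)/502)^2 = 372973187737/2145184050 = 173.87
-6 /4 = -3 /2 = -1.50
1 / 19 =0.05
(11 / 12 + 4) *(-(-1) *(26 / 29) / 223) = 0.02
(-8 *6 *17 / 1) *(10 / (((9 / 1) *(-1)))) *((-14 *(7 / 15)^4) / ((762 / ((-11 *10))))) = 201146176 / 2314575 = 86.90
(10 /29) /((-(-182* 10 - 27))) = 10 /53563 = 0.00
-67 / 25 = -2.68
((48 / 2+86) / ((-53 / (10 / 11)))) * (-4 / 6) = 200 / 159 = 1.26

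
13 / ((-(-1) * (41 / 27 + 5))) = 351 / 176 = 1.99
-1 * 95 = -95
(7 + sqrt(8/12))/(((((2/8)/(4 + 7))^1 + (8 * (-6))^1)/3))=-924/2111 - 44 * sqrt(6)/2111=-0.49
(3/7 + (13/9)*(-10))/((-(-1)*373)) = -883/23499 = -0.04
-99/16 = -6.19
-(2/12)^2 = -1/36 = -0.03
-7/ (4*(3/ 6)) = -7/ 2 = -3.50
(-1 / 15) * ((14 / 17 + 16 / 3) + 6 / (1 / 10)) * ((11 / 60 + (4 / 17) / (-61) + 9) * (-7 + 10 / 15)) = 18306974791 / 71397450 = 256.41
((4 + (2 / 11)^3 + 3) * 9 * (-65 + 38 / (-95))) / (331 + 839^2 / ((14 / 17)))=-0.00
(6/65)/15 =2/325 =0.01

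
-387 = -387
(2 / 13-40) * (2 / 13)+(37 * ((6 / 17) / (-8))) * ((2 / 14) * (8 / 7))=-900506 / 140777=-6.40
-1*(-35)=35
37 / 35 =1.06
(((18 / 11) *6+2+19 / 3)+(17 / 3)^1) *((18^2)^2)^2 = 2887229670912 / 11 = 262475424628.36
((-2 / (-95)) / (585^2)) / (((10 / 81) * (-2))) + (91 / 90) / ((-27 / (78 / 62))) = -237414568 / 5039263125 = -0.05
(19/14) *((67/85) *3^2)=11457/1190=9.63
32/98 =16/49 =0.33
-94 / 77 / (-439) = 94 / 33803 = 0.00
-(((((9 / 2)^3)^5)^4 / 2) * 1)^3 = -5802988355301064263572941269018812264886757498342118039827603956893368389206154994705426429662904979537365662938773593537918329060451697709838267789886857631025156060199201 / 12259964326927110866866776217202473468949912977468817408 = -473328323032368049624111500000000000000000000000000000000000000000000000000000000000000000000000000000000000000000000.00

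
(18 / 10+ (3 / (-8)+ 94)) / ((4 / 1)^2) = 3817 / 640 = 5.96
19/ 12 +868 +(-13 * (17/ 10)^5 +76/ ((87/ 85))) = 2201838911/ 2900000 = 759.25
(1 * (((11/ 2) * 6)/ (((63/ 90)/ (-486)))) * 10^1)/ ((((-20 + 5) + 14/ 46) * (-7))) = -18443700/ 8281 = -2227.23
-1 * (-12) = 12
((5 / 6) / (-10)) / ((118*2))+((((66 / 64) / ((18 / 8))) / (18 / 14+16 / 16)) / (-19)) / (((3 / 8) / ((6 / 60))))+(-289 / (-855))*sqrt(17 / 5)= -5113 / 1614240+289*sqrt(85) / 4275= 0.62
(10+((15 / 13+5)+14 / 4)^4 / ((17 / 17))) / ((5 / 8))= 13913.01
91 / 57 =1.60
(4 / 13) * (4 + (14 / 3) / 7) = 56 / 39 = 1.44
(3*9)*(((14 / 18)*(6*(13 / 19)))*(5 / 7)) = 1170 / 19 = 61.58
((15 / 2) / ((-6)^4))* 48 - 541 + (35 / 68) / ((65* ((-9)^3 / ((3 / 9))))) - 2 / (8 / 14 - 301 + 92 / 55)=-120239463962545 / 222371019468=-540.72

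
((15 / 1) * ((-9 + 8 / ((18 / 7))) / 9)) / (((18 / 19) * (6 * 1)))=-5035 / 2916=-1.73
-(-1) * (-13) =-13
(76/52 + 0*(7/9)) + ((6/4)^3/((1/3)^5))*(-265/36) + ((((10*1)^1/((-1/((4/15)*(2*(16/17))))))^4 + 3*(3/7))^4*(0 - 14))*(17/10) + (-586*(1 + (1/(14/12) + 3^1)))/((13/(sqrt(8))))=-342641127397650095226560561105153673127514951/87908597469540437275949141380320 - 39848*sqrt(2)/91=-3897697578110.17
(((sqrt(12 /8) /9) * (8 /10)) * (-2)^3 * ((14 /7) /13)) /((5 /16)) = -512 * sqrt(6) /2925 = -0.43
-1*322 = -322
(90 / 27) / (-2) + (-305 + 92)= -644 / 3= -214.67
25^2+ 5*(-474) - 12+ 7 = -1750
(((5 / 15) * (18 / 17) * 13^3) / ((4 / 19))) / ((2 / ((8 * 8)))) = 2003664 / 17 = 117862.59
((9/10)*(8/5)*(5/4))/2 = 0.90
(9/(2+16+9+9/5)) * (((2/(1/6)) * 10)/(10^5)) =3/8000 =0.00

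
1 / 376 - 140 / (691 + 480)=-51469 / 440296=-0.12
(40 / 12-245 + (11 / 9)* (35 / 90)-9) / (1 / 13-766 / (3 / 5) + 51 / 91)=3688321 / 18811224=0.20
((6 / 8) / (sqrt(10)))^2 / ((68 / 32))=9 / 340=0.03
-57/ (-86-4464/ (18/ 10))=57/ 2566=0.02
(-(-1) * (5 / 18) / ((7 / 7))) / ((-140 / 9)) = -0.02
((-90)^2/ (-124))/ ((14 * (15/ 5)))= -675/ 434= -1.56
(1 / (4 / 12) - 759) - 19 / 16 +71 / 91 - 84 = -1223633 / 1456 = -840.41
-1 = -1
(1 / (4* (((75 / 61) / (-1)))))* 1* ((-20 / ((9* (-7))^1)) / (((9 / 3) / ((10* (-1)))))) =0.22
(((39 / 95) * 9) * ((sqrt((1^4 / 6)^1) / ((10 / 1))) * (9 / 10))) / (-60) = -351 * sqrt(6) / 380000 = -0.00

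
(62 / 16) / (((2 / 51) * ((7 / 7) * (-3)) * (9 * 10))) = -0.37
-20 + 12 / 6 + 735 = 717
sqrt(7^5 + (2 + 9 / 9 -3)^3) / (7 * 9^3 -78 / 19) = 0.03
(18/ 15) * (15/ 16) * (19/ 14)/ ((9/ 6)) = 57/ 56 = 1.02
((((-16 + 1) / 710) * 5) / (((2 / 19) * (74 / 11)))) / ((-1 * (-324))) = -1045 / 2269728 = -0.00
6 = 6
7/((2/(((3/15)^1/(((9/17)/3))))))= 119/30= 3.97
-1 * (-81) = 81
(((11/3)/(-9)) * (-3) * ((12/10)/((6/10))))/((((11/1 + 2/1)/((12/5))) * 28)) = 22/1365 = 0.02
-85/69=-1.23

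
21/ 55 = 0.38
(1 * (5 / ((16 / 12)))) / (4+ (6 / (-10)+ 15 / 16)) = 300 / 347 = 0.86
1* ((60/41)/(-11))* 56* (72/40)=-6048/451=-13.41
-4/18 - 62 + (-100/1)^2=89440/9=9937.78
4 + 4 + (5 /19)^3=54997 /6859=8.02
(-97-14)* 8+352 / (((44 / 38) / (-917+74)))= -257160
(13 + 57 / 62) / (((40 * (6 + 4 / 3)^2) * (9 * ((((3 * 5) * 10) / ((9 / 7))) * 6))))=863 / 840224000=0.00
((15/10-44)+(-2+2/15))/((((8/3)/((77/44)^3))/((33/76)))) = -15065589/389120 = -38.72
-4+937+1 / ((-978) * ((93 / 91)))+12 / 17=1443711295 / 1546218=933.70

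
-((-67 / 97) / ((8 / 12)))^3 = 8120601 / 7301384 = 1.11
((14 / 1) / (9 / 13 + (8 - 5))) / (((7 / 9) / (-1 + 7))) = 117 / 4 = 29.25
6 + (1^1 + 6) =13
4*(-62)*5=-1240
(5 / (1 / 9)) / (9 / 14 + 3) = 210 / 17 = 12.35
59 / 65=0.91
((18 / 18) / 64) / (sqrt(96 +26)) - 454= -454 +sqrt(122) / 7808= -454.00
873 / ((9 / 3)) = 291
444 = 444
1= 1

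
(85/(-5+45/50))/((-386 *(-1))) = -425/7913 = -0.05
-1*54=-54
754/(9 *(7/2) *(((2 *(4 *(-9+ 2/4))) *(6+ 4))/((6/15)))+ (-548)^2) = 377/123377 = 0.00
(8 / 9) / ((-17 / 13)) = -104 / 153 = -0.68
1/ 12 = 0.08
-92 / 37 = -2.49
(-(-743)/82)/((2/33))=149.51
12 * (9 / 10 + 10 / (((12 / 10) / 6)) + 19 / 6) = 3244 / 5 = 648.80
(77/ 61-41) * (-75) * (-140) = -25452000/ 61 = -417245.90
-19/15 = -1.27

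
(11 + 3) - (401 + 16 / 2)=-395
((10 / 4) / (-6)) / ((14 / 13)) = -65 / 168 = -0.39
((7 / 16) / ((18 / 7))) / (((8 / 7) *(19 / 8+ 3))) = 343 / 12384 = 0.03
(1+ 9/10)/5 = 19/50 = 0.38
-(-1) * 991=991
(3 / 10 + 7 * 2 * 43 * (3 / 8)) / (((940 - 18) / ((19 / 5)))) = 85899 / 92200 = 0.93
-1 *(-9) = 9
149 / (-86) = -1.73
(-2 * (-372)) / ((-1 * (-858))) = 124 / 143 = 0.87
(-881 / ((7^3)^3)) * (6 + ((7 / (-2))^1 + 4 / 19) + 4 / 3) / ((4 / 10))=-2030705 / 9200622396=-0.00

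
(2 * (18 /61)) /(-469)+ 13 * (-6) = -2231538 /28609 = -78.00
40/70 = 4/7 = 0.57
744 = 744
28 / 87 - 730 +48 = -59306 / 87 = -681.68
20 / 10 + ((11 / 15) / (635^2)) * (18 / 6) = 4032261 / 2016125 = 2.00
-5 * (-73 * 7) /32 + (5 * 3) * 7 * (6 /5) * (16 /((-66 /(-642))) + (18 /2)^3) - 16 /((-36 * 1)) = 353372881 /3168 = 111544.47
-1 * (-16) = 16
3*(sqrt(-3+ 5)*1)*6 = 18*sqrt(2) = 25.46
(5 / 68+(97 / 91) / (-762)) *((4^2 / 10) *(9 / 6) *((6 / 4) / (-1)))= -510171 / 1964690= -0.26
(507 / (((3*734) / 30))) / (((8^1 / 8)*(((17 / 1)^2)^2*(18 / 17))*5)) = 169 / 10818426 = 0.00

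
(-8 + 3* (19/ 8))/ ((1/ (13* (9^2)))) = -7371/ 8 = -921.38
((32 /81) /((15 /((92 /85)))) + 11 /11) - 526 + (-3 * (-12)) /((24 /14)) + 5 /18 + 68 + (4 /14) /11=-6929012249 /15904350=-435.67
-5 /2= -2.50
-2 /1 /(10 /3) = -3 /5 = -0.60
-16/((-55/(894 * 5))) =14304/11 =1300.36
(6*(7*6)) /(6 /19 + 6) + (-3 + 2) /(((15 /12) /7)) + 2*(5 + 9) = 623 /10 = 62.30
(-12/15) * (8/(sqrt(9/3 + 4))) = -32 * sqrt(7)/35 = -2.42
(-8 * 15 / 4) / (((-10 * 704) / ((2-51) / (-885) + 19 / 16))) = 17599 / 3322880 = 0.01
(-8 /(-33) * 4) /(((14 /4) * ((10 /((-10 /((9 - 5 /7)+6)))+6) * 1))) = -0.03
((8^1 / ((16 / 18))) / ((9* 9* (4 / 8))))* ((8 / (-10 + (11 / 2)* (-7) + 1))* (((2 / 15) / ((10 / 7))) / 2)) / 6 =-56 / 192375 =-0.00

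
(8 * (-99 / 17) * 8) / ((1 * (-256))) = 99 / 68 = 1.46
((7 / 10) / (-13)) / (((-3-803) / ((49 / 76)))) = 343 / 7963280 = 0.00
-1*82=-82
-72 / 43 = -1.67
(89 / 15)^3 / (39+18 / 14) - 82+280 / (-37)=-2971512529 / 35214750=-84.38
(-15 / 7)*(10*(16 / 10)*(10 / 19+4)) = -20640 / 133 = -155.19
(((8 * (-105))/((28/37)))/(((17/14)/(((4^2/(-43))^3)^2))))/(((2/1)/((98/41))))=-12775178895360/4405990045153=-2.90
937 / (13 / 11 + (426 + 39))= 10307 / 5128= 2.01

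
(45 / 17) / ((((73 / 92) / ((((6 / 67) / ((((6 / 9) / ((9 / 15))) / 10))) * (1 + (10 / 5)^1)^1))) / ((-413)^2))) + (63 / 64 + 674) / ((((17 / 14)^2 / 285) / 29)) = 116683828852605 / 22615984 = 5159352.29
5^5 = 3125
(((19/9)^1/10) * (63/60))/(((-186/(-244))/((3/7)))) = 1159/9300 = 0.12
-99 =-99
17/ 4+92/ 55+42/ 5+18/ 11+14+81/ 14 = 55047/ 1540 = 35.74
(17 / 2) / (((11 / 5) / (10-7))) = 255 / 22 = 11.59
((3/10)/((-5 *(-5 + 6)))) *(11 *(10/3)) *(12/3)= -44/5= -8.80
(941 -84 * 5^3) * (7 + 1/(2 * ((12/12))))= -143385/2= -71692.50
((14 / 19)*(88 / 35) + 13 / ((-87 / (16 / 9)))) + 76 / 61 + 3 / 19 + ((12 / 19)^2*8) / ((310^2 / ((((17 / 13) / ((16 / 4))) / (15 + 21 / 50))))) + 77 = 22141580507083022 / 276801644912715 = 79.99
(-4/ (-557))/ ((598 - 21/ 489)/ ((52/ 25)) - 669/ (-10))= 169520/ 8365358529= 0.00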